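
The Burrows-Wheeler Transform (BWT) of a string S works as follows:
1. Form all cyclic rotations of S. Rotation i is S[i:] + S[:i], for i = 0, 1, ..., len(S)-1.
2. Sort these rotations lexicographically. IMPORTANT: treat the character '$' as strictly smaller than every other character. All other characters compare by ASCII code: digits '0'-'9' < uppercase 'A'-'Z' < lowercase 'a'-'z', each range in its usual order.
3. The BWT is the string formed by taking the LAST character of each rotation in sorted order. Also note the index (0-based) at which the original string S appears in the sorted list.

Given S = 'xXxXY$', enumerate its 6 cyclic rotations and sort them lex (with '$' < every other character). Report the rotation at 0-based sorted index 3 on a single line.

Answer: Y$xXxX

Derivation:
All 6 rotations (rotation i = S[i:]+S[:i]):
  rot[0] = xXxXY$
  rot[1] = XxXY$x
  rot[2] = xXY$xX
  rot[3] = XY$xXx
  rot[4] = Y$xXxX
  rot[5] = $xXxXY
Sorted (with $ < everything):
  sorted[0] = $xXxXY
  sorted[1] = XY$xXx
  sorted[2] = XxXY$x
  sorted[3] = Y$xXxX
  sorted[4] = xXY$xX
  sorted[5] = xXxXY$
sorted[3] = Y$xXxX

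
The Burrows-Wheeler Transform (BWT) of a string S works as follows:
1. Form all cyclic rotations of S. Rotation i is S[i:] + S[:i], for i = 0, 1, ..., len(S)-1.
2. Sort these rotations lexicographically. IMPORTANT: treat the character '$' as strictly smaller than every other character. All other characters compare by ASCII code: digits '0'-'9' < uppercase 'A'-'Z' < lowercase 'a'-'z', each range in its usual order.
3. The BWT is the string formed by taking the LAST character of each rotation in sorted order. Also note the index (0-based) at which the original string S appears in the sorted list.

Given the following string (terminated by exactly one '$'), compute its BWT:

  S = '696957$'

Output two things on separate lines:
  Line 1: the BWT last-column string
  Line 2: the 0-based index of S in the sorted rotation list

All 7 rotations (rotation i = S[i:]+S[:i]):
  rot[0] = 696957$
  rot[1] = 96957$6
  rot[2] = 6957$69
  rot[3] = 957$696
  rot[4] = 57$6969
  rot[5] = 7$69695
  rot[6] = $696957
Sorted (with $ < everything):
  sorted[0] = $696957  (last char: '7')
  sorted[1] = 57$6969  (last char: '9')
  sorted[2] = 6957$69  (last char: '9')
  sorted[3] = 696957$  (last char: '$')
  sorted[4] = 7$69695  (last char: '5')
  sorted[5] = 957$696  (last char: '6')
  sorted[6] = 96957$6  (last char: '6')
Last column: 799$566
Original string S is at sorted index 3

Answer: 799$566
3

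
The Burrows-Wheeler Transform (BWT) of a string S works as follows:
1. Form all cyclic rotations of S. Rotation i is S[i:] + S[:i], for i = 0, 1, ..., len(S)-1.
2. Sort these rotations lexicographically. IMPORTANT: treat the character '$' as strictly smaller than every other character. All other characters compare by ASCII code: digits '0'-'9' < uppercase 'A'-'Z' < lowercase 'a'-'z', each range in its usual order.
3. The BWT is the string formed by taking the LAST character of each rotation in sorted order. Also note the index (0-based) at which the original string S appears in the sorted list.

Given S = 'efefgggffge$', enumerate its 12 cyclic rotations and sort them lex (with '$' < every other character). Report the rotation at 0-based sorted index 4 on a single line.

Answer: fefgggffge$e

Derivation:
All 12 rotations (rotation i = S[i:]+S[:i]):
  rot[0] = efefgggffge$
  rot[1] = fefgggffge$e
  rot[2] = efgggffge$ef
  rot[3] = fgggffge$efe
  rot[4] = gggffge$efef
  rot[5] = ggffge$efefg
  rot[6] = gffge$efefgg
  rot[7] = ffge$efefggg
  rot[8] = fge$efefgggf
  rot[9] = ge$efefgggff
  rot[10] = e$efefgggffg
  rot[11] = $efefgggffge
Sorted (with $ < everything):
  sorted[0] = $efefgggffge
  sorted[1] = e$efefgggffg
  sorted[2] = efefgggffge$
  sorted[3] = efgggffge$ef
  sorted[4] = fefgggffge$e
  sorted[5] = ffge$efefggg
  sorted[6] = fge$efefgggf
  sorted[7] = fgggffge$efe
  sorted[8] = ge$efefgggff
  sorted[9] = gffge$efefgg
  sorted[10] = ggffge$efefg
  sorted[11] = gggffge$efef
sorted[4] = fefgggffge$e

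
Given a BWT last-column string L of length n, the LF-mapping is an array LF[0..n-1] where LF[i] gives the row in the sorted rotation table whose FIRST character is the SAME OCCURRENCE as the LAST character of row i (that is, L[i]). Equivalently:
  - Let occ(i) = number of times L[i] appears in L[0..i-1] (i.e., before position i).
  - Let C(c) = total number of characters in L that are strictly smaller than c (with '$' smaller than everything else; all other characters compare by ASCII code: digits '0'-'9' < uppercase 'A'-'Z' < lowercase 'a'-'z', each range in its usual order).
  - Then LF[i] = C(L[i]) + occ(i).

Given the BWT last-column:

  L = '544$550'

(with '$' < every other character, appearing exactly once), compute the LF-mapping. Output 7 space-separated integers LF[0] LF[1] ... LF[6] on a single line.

Answer: 4 2 3 0 5 6 1

Derivation:
Char counts: '$':1, '0':1, '4':2, '5':3
C (first-col start): C('$')=0, C('0')=1, C('4')=2, C('5')=4
L[0]='5': occ=0, LF[0]=C('5')+0=4+0=4
L[1]='4': occ=0, LF[1]=C('4')+0=2+0=2
L[2]='4': occ=1, LF[2]=C('4')+1=2+1=3
L[3]='$': occ=0, LF[3]=C('$')+0=0+0=0
L[4]='5': occ=1, LF[4]=C('5')+1=4+1=5
L[5]='5': occ=2, LF[5]=C('5')+2=4+2=6
L[6]='0': occ=0, LF[6]=C('0')+0=1+0=1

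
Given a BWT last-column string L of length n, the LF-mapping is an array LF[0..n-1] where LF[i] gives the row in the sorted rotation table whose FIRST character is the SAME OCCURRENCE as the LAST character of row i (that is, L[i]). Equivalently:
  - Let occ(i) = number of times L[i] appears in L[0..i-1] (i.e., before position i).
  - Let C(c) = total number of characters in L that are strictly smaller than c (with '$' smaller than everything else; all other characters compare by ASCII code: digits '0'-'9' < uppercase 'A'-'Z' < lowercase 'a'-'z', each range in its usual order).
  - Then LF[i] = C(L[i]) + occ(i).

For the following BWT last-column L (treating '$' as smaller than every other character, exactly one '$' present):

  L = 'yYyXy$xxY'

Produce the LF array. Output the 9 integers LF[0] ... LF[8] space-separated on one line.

Answer: 6 2 7 1 8 0 4 5 3

Derivation:
Char counts: '$':1, 'X':1, 'Y':2, 'x':2, 'y':3
C (first-col start): C('$')=0, C('X')=1, C('Y')=2, C('x')=4, C('y')=6
L[0]='y': occ=0, LF[0]=C('y')+0=6+0=6
L[1]='Y': occ=0, LF[1]=C('Y')+0=2+0=2
L[2]='y': occ=1, LF[2]=C('y')+1=6+1=7
L[3]='X': occ=0, LF[3]=C('X')+0=1+0=1
L[4]='y': occ=2, LF[4]=C('y')+2=6+2=8
L[5]='$': occ=0, LF[5]=C('$')+0=0+0=0
L[6]='x': occ=0, LF[6]=C('x')+0=4+0=4
L[7]='x': occ=1, LF[7]=C('x')+1=4+1=5
L[8]='Y': occ=1, LF[8]=C('Y')+1=2+1=3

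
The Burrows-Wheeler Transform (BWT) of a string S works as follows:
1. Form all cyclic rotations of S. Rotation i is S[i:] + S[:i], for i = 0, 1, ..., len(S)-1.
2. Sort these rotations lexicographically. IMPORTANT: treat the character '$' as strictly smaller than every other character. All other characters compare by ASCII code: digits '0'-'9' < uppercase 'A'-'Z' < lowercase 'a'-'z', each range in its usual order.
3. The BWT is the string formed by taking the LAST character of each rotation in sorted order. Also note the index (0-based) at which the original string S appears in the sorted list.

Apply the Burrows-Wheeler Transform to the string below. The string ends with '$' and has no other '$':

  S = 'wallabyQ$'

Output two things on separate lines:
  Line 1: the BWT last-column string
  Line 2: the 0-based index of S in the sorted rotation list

Answer: Qylwala$b
7

Derivation:
All 9 rotations (rotation i = S[i:]+S[:i]):
  rot[0] = wallabyQ$
  rot[1] = allabyQ$w
  rot[2] = llabyQ$wa
  rot[3] = labyQ$wal
  rot[4] = abyQ$wall
  rot[5] = byQ$walla
  rot[6] = yQ$wallab
  rot[7] = Q$wallaby
  rot[8] = $wallabyQ
Sorted (with $ < everything):
  sorted[0] = $wallabyQ  (last char: 'Q')
  sorted[1] = Q$wallaby  (last char: 'y')
  sorted[2] = abyQ$wall  (last char: 'l')
  sorted[3] = allabyQ$w  (last char: 'w')
  sorted[4] = byQ$walla  (last char: 'a')
  sorted[5] = labyQ$wal  (last char: 'l')
  sorted[6] = llabyQ$wa  (last char: 'a')
  sorted[7] = wallabyQ$  (last char: '$')
  sorted[8] = yQ$wallab  (last char: 'b')
Last column: Qylwala$b
Original string S is at sorted index 7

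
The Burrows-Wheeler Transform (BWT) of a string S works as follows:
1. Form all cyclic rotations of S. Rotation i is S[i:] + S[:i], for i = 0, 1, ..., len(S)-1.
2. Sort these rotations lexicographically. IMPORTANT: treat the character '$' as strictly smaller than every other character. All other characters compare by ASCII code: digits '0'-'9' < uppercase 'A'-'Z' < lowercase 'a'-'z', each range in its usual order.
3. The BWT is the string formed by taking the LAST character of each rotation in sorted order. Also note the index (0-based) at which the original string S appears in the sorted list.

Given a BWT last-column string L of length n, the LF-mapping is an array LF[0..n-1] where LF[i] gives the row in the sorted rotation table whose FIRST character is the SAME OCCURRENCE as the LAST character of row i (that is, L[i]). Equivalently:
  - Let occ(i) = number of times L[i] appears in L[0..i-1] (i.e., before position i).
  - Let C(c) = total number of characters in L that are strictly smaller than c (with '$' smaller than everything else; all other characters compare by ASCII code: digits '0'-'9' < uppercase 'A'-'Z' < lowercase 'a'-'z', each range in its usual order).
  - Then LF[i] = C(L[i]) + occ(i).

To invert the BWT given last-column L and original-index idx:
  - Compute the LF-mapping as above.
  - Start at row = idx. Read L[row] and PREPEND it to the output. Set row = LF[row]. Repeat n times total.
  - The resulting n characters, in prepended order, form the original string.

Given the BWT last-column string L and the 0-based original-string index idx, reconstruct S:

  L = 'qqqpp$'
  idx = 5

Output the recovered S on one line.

LF mapping: 3 4 5 1 2 0
Walk LF starting at row 5, prepending L[row]:
  step 1: row=5, L[5]='$', prepend. Next row=LF[5]=0
  step 2: row=0, L[0]='q', prepend. Next row=LF[0]=3
  step 3: row=3, L[3]='p', prepend. Next row=LF[3]=1
  step 4: row=1, L[1]='q', prepend. Next row=LF[1]=4
  step 5: row=4, L[4]='p', prepend. Next row=LF[4]=2
  step 6: row=2, L[2]='q', prepend. Next row=LF[2]=5
Reversed output: qpqpq$

Answer: qpqpq$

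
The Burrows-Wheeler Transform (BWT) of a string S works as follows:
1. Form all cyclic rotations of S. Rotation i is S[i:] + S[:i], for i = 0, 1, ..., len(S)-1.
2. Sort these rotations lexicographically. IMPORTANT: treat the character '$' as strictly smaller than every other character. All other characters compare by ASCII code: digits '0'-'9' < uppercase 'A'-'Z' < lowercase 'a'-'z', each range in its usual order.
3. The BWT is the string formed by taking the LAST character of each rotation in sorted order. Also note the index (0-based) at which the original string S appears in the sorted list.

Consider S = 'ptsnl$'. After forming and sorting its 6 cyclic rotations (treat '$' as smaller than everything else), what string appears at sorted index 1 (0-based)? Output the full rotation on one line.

Answer: l$ptsn

Derivation:
All 6 rotations (rotation i = S[i:]+S[:i]):
  rot[0] = ptsnl$
  rot[1] = tsnl$p
  rot[2] = snl$pt
  rot[3] = nl$pts
  rot[4] = l$ptsn
  rot[5] = $ptsnl
Sorted (with $ < everything):
  sorted[0] = $ptsnl
  sorted[1] = l$ptsn
  sorted[2] = nl$pts
  sorted[3] = ptsnl$
  sorted[4] = snl$pt
  sorted[5] = tsnl$p
sorted[1] = l$ptsn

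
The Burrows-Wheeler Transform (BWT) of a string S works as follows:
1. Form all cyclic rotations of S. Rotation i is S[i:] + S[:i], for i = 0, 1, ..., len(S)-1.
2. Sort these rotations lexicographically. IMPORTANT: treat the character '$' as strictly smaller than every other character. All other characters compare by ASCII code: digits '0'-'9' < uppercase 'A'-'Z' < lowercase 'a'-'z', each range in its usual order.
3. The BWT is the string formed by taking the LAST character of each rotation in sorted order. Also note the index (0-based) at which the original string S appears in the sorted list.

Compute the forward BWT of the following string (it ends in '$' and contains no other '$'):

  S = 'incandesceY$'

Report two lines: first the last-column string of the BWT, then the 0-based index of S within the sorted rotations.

All 12 rotations (rotation i = S[i:]+S[:i]):
  rot[0] = incandesceY$
  rot[1] = ncandesceY$i
  rot[2] = candesceY$in
  rot[3] = andesceY$inc
  rot[4] = ndesceY$inca
  rot[5] = desceY$incan
  rot[6] = esceY$incand
  rot[7] = sceY$incande
  rot[8] = ceY$incandes
  rot[9] = eY$incandesc
  rot[10] = Y$incandesce
  rot[11] = $incandesceY
Sorted (with $ < everything):
  sorted[0] = $incandesceY  (last char: 'Y')
  sorted[1] = Y$incandesce  (last char: 'e')
  sorted[2] = andesceY$inc  (last char: 'c')
  sorted[3] = candesceY$in  (last char: 'n')
  sorted[4] = ceY$incandes  (last char: 's')
  sorted[5] = desceY$incan  (last char: 'n')
  sorted[6] = eY$incandesc  (last char: 'c')
  sorted[7] = esceY$incand  (last char: 'd')
  sorted[8] = incandesceY$  (last char: '$')
  sorted[9] = ncandesceY$i  (last char: 'i')
  sorted[10] = ndesceY$inca  (last char: 'a')
  sorted[11] = sceY$incande  (last char: 'e')
Last column: Yecnsncd$iae
Original string S is at sorted index 8

Answer: Yecnsncd$iae
8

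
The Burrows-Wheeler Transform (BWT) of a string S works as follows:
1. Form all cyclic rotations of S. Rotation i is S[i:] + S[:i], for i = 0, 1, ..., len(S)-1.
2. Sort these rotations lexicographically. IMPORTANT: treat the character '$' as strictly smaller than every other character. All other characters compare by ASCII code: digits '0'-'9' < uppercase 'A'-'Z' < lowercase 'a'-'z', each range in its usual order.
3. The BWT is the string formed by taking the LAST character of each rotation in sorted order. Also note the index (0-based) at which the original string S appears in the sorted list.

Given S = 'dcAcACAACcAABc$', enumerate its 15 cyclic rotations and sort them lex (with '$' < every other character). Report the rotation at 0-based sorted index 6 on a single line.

All 15 rotations (rotation i = S[i:]+S[:i]):
  rot[0] = dcAcACAACcAABc$
  rot[1] = cAcACAACcAABc$d
  rot[2] = AcACAACcAABc$dc
  rot[3] = cACAACcAABc$dcA
  rot[4] = ACAACcAABc$dcAc
  rot[5] = CAACcAABc$dcAcA
  rot[6] = AACcAABc$dcAcAC
  rot[7] = ACcAABc$dcAcACA
  rot[8] = CcAABc$dcAcACAA
  rot[9] = cAABc$dcAcACAAC
  rot[10] = AABc$dcAcACAACc
  rot[11] = ABc$dcAcACAACcA
  rot[12] = Bc$dcAcACAACcAA
  rot[13] = c$dcAcACAACcAAB
  rot[14] = $dcAcACAACcAABc
Sorted (with $ < everything):
  sorted[0] = $dcAcACAACcAABc
  sorted[1] = AABc$dcAcACAACc
  sorted[2] = AACcAABc$dcAcAC
  sorted[3] = ABc$dcAcACAACcA
  sorted[4] = ACAACcAABc$dcAc
  sorted[5] = ACcAABc$dcAcACA
  sorted[6] = AcACAACcAABc$dc
  sorted[7] = Bc$dcAcACAACcAA
  sorted[8] = CAACcAABc$dcAcA
  sorted[9] = CcAABc$dcAcACAA
  sorted[10] = c$dcAcACAACcAAB
  sorted[11] = cAABc$dcAcACAAC
  sorted[12] = cACAACcAABc$dcA
  sorted[13] = cAcACAACcAABc$d
  sorted[14] = dcAcACAACcAABc$
sorted[6] = AcACAACcAABc$dc

Answer: AcACAACcAABc$dc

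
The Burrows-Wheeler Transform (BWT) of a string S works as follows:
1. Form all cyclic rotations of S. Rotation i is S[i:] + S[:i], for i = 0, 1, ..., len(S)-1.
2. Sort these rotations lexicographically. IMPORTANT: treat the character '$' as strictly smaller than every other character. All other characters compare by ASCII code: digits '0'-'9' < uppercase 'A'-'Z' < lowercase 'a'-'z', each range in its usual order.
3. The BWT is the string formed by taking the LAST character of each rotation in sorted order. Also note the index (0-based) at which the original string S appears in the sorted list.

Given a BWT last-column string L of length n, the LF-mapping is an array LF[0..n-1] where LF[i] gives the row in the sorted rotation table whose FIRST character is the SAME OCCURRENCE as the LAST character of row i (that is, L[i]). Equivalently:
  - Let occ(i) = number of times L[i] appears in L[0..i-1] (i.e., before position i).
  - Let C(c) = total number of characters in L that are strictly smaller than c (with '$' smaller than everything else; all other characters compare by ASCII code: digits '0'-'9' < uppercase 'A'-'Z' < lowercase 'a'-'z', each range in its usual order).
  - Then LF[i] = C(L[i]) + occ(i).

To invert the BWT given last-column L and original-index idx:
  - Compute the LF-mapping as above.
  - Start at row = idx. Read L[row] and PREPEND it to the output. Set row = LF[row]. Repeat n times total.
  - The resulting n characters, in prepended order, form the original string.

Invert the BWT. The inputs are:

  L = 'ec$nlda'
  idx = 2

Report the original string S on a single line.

Answer: candle$

Derivation:
LF mapping: 4 2 0 6 5 3 1
Walk LF starting at row 2, prepending L[row]:
  step 1: row=2, L[2]='$', prepend. Next row=LF[2]=0
  step 2: row=0, L[0]='e', prepend. Next row=LF[0]=4
  step 3: row=4, L[4]='l', prepend. Next row=LF[4]=5
  step 4: row=5, L[5]='d', prepend. Next row=LF[5]=3
  step 5: row=3, L[3]='n', prepend. Next row=LF[3]=6
  step 6: row=6, L[6]='a', prepend. Next row=LF[6]=1
  step 7: row=1, L[1]='c', prepend. Next row=LF[1]=2
Reversed output: candle$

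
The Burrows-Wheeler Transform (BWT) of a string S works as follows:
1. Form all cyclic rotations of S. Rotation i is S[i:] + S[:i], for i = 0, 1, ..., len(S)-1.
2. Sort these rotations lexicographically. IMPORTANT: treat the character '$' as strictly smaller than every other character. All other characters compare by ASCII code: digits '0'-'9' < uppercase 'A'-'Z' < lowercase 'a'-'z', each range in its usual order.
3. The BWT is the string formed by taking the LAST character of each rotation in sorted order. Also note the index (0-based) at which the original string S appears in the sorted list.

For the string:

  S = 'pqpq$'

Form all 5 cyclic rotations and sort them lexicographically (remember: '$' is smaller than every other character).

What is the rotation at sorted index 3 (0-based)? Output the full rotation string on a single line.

All 5 rotations (rotation i = S[i:]+S[:i]):
  rot[0] = pqpq$
  rot[1] = qpq$p
  rot[2] = pq$pq
  rot[3] = q$pqp
  rot[4] = $pqpq
Sorted (with $ < everything):
  sorted[0] = $pqpq
  sorted[1] = pq$pq
  sorted[2] = pqpq$
  sorted[3] = q$pqp
  sorted[4] = qpq$p
sorted[3] = q$pqp

Answer: q$pqp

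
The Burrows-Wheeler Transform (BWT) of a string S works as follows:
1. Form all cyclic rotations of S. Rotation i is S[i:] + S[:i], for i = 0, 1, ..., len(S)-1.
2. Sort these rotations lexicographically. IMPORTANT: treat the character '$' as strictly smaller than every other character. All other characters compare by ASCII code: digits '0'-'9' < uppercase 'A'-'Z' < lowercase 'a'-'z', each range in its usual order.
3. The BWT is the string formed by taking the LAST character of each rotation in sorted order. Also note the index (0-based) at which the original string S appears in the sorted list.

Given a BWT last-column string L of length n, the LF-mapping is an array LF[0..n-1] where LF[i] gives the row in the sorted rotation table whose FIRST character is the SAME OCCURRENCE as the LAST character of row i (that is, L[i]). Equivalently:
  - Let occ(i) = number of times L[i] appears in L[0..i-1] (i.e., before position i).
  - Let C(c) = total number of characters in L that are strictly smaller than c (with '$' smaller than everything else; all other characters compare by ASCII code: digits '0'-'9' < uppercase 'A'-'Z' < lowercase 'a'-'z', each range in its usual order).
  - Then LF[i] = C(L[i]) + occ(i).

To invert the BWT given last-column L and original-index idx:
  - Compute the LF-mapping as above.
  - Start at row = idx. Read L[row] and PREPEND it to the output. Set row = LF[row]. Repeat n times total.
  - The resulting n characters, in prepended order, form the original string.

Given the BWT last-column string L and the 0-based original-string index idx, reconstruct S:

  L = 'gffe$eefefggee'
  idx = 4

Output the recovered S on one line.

LF mapping: 11 7 8 1 0 2 3 9 4 10 12 13 5 6
Walk LF starting at row 4, prepending L[row]:
  step 1: row=4, L[4]='$', prepend. Next row=LF[4]=0
  step 2: row=0, L[0]='g', prepend. Next row=LF[0]=11
  step 3: row=11, L[11]='g', prepend. Next row=LF[11]=13
  step 4: row=13, L[13]='e', prepend. Next row=LF[13]=6
  step 5: row=6, L[6]='e', prepend. Next row=LF[6]=3
  step 6: row=3, L[3]='e', prepend. Next row=LF[3]=1
  step 7: row=1, L[1]='f', prepend. Next row=LF[1]=7
  step 8: row=7, L[7]='f', prepend. Next row=LF[7]=9
  step 9: row=9, L[9]='f', prepend. Next row=LF[9]=10
  step 10: row=10, L[10]='g', prepend. Next row=LF[10]=12
  step 11: row=12, L[12]='e', prepend. Next row=LF[12]=5
  step 12: row=5, L[5]='e', prepend. Next row=LF[5]=2
  step 13: row=2, L[2]='f', prepend. Next row=LF[2]=8
  step 14: row=8, L[8]='e', prepend. Next row=LF[8]=4
Reversed output: efeegfffeeegg$

Answer: efeegfffeeegg$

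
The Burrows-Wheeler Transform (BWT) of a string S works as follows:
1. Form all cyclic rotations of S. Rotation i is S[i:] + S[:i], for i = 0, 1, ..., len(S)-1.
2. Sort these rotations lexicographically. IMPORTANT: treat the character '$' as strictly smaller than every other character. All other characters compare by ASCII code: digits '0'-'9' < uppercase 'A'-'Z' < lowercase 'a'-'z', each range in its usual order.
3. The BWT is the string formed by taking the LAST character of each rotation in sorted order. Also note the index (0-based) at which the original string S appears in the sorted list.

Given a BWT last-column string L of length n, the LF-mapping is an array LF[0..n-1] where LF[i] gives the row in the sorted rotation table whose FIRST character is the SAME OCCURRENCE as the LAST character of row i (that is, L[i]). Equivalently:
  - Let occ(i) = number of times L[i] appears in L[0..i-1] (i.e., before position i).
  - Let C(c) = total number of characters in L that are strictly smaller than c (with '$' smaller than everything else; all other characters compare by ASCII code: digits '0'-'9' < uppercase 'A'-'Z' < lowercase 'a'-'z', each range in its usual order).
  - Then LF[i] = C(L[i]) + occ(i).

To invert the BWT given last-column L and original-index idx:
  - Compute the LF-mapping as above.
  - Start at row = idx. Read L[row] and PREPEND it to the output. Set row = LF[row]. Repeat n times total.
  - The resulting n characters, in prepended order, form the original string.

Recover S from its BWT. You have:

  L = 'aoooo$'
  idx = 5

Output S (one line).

LF mapping: 1 2 3 4 5 0
Walk LF starting at row 5, prepending L[row]:
  step 1: row=5, L[5]='$', prepend. Next row=LF[5]=0
  step 2: row=0, L[0]='a', prepend. Next row=LF[0]=1
  step 3: row=1, L[1]='o', prepend. Next row=LF[1]=2
  step 4: row=2, L[2]='o', prepend. Next row=LF[2]=3
  step 5: row=3, L[3]='o', prepend. Next row=LF[3]=4
  step 6: row=4, L[4]='o', prepend. Next row=LF[4]=5
Reversed output: ooooa$

Answer: ooooa$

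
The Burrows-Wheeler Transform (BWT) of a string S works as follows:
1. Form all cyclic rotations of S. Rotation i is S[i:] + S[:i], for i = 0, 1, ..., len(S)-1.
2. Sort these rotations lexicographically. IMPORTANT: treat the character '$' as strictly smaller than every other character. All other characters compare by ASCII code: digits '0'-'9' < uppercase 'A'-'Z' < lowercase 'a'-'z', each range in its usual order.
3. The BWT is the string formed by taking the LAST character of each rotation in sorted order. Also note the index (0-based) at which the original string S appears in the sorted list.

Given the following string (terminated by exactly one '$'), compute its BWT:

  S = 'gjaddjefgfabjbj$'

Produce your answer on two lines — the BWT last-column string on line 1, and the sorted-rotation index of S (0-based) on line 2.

All 16 rotations (rotation i = S[i:]+S[:i]):
  rot[0] = gjaddjefgfabjbj$
  rot[1] = jaddjefgfabjbj$g
  rot[2] = addjefgfabjbj$gj
  rot[3] = ddjefgfabjbj$gja
  rot[4] = djefgfabjbj$gjad
  rot[5] = jefgfabjbj$gjadd
  rot[6] = efgfabjbj$gjaddj
  rot[7] = fgfabjbj$gjaddje
  rot[8] = gfabjbj$gjaddjef
  rot[9] = fabjbj$gjaddjefg
  rot[10] = abjbj$gjaddjefgf
  rot[11] = bjbj$gjaddjefgfa
  rot[12] = jbj$gjaddjefgfab
  rot[13] = bj$gjaddjefgfabj
  rot[14] = j$gjaddjefgfabjb
  rot[15] = $gjaddjefgfabjbj
Sorted (with $ < everything):
  sorted[0] = $gjaddjefgfabjbj  (last char: 'j')
  sorted[1] = abjbj$gjaddjefgf  (last char: 'f')
  sorted[2] = addjefgfabjbj$gj  (last char: 'j')
  sorted[3] = bj$gjaddjefgfabj  (last char: 'j')
  sorted[4] = bjbj$gjaddjefgfa  (last char: 'a')
  sorted[5] = ddjefgfabjbj$gja  (last char: 'a')
  sorted[6] = djefgfabjbj$gjad  (last char: 'd')
  sorted[7] = efgfabjbj$gjaddj  (last char: 'j')
  sorted[8] = fabjbj$gjaddjefg  (last char: 'g')
  sorted[9] = fgfabjbj$gjaddje  (last char: 'e')
  sorted[10] = gfabjbj$gjaddjef  (last char: 'f')
  sorted[11] = gjaddjefgfabjbj$  (last char: '$')
  sorted[12] = j$gjaddjefgfabjb  (last char: 'b')
  sorted[13] = jaddjefgfabjbj$g  (last char: 'g')
  sorted[14] = jbj$gjaddjefgfab  (last char: 'b')
  sorted[15] = jefgfabjbj$gjadd  (last char: 'd')
Last column: jfjjaadjgef$bgbd
Original string S is at sorted index 11

Answer: jfjjaadjgef$bgbd
11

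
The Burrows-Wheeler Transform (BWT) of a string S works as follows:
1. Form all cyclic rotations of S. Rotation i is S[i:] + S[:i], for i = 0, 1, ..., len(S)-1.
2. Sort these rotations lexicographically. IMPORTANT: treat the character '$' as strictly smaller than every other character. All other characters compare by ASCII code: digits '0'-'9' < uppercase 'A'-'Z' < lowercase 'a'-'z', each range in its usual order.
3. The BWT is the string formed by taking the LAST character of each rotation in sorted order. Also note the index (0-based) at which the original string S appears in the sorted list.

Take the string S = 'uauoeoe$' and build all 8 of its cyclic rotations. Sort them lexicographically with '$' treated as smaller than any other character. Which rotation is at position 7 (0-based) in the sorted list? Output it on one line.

Answer: uoeoe$ua

Derivation:
All 8 rotations (rotation i = S[i:]+S[:i]):
  rot[0] = uauoeoe$
  rot[1] = auoeoe$u
  rot[2] = uoeoe$ua
  rot[3] = oeoe$uau
  rot[4] = eoe$uauo
  rot[5] = oe$uauoe
  rot[6] = e$uauoeo
  rot[7] = $uauoeoe
Sorted (with $ < everything):
  sorted[0] = $uauoeoe
  sorted[1] = auoeoe$u
  sorted[2] = e$uauoeo
  sorted[3] = eoe$uauo
  sorted[4] = oe$uauoe
  sorted[5] = oeoe$uau
  sorted[6] = uauoeoe$
  sorted[7] = uoeoe$ua
sorted[7] = uoeoe$ua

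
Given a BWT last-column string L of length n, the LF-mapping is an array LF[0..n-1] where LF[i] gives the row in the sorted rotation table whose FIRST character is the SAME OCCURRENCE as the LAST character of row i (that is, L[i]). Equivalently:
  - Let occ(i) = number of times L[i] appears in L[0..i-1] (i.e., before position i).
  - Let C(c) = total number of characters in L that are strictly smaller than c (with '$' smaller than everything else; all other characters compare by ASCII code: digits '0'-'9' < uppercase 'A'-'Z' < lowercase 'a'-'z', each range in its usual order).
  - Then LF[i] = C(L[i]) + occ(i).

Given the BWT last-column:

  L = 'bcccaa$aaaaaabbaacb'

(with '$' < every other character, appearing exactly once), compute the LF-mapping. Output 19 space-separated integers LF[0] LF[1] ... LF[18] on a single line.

Char counts: '$':1, 'a':10, 'b':4, 'c':4
C (first-col start): C('$')=0, C('a')=1, C('b')=11, C('c')=15
L[0]='b': occ=0, LF[0]=C('b')+0=11+0=11
L[1]='c': occ=0, LF[1]=C('c')+0=15+0=15
L[2]='c': occ=1, LF[2]=C('c')+1=15+1=16
L[3]='c': occ=2, LF[3]=C('c')+2=15+2=17
L[4]='a': occ=0, LF[4]=C('a')+0=1+0=1
L[5]='a': occ=1, LF[5]=C('a')+1=1+1=2
L[6]='$': occ=0, LF[6]=C('$')+0=0+0=0
L[7]='a': occ=2, LF[7]=C('a')+2=1+2=3
L[8]='a': occ=3, LF[8]=C('a')+3=1+3=4
L[9]='a': occ=4, LF[9]=C('a')+4=1+4=5
L[10]='a': occ=5, LF[10]=C('a')+5=1+5=6
L[11]='a': occ=6, LF[11]=C('a')+6=1+6=7
L[12]='a': occ=7, LF[12]=C('a')+7=1+7=8
L[13]='b': occ=1, LF[13]=C('b')+1=11+1=12
L[14]='b': occ=2, LF[14]=C('b')+2=11+2=13
L[15]='a': occ=8, LF[15]=C('a')+8=1+8=9
L[16]='a': occ=9, LF[16]=C('a')+9=1+9=10
L[17]='c': occ=3, LF[17]=C('c')+3=15+3=18
L[18]='b': occ=3, LF[18]=C('b')+3=11+3=14

Answer: 11 15 16 17 1 2 0 3 4 5 6 7 8 12 13 9 10 18 14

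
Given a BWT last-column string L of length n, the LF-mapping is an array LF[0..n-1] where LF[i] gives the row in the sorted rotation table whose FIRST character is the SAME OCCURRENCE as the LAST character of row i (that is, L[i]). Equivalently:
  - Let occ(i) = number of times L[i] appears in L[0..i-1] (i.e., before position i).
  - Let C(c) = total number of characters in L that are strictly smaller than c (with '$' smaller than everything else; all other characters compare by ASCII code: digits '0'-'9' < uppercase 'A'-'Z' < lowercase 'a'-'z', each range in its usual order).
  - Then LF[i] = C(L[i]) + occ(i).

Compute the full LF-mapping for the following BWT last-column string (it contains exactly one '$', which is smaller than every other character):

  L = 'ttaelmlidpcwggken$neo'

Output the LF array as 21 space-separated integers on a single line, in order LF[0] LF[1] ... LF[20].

Char counts: '$':1, 'a':1, 'c':1, 'd':1, 'e':3, 'g':2, 'i':1, 'k':1, 'l':2, 'm':1, 'n':2, 'o':1, 'p':1, 't':2, 'w':1
C (first-col start): C('$')=0, C('a')=1, C('c')=2, C('d')=3, C('e')=4, C('g')=7, C('i')=9, C('k')=10, C('l')=11, C('m')=13, C('n')=14, C('o')=16, C('p')=17, C('t')=18, C('w')=20
L[0]='t': occ=0, LF[0]=C('t')+0=18+0=18
L[1]='t': occ=1, LF[1]=C('t')+1=18+1=19
L[2]='a': occ=0, LF[2]=C('a')+0=1+0=1
L[3]='e': occ=0, LF[3]=C('e')+0=4+0=4
L[4]='l': occ=0, LF[4]=C('l')+0=11+0=11
L[5]='m': occ=0, LF[5]=C('m')+0=13+0=13
L[6]='l': occ=1, LF[6]=C('l')+1=11+1=12
L[7]='i': occ=0, LF[7]=C('i')+0=9+0=9
L[8]='d': occ=0, LF[8]=C('d')+0=3+0=3
L[9]='p': occ=0, LF[9]=C('p')+0=17+0=17
L[10]='c': occ=0, LF[10]=C('c')+0=2+0=2
L[11]='w': occ=0, LF[11]=C('w')+0=20+0=20
L[12]='g': occ=0, LF[12]=C('g')+0=7+0=7
L[13]='g': occ=1, LF[13]=C('g')+1=7+1=8
L[14]='k': occ=0, LF[14]=C('k')+0=10+0=10
L[15]='e': occ=1, LF[15]=C('e')+1=4+1=5
L[16]='n': occ=0, LF[16]=C('n')+0=14+0=14
L[17]='$': occ=0, LF[17]=C('$')+0=0+0=0
L[18]='n': occ=1, LF[18]=C('n')+1=14+1=15
L[19]='e': occ=2, LF[19]=C('e')+2=4+2=6
L[20]='o': occ=0, LF[20]=C('o')+0=16+0=16

Answer: 18 19 1 4 11 13 12 9 3 17 2 20 7 8 10 5 14 0 15 6 16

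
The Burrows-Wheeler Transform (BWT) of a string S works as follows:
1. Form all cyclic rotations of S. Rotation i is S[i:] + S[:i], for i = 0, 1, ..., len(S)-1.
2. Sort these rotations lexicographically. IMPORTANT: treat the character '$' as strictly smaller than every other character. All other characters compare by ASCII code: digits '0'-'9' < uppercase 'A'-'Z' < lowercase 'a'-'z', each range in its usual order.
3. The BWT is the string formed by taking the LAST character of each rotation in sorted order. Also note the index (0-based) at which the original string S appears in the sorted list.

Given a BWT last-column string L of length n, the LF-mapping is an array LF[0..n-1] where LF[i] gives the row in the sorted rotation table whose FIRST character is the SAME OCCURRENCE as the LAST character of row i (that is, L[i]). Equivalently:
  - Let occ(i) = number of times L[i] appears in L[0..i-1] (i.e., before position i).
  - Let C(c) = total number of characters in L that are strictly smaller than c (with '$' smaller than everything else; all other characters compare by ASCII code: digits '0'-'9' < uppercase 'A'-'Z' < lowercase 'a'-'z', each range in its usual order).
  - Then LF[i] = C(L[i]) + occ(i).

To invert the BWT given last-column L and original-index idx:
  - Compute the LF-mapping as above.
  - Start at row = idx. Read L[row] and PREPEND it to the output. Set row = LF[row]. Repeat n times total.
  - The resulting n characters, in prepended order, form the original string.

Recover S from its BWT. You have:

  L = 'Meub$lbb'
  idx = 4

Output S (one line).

Answer: bubbleM$

Derivation:
LF mapping: 1 5 7 2 0 6 3 4
Walk LF starting at row 4, prepending L[row]:
  step 1: row=4, L[4]='$', prepend. Next row=LF[4]=0
  step 2: row=0, L[0]='M', prepend. Next row=LF[0]=1
  step 3: row=1, L[1]='e', prepend. Next row=LF[1]=5
  step 4: row=5, L[5]='l', prepend. Next row=LF[5]=6
  step 5: row=6, L[6]='b', prepend. Next row=LF[6]=3
  step 6: row=3, L[3]='b', prepend. Next row=LF[3]=2
  step 7: row=2, L[2]='u', prepend. Next row=LF[2]=7
  step 8: row=7, L[7]='b', prepend. Next row=LF[7]=4
Reversed output: bubbleM$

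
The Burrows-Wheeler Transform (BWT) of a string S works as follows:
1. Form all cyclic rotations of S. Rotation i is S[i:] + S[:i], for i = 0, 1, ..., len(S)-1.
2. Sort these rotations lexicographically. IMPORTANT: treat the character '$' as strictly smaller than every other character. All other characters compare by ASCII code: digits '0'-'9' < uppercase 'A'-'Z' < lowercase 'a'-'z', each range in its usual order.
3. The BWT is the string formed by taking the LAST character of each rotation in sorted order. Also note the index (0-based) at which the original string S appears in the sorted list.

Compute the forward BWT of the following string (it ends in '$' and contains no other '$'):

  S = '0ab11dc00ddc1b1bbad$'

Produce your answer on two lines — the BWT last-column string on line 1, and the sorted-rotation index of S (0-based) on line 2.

Answer: dc$0bcb10ba1b1dda1d0
2

Derivation:
All 20 rotations (rotation i = S[i:]+S[:i]):
  rot[0] = 0ab11dc00ddc1b1bbad$
  rot[1] = ab11dc00ddc1b1bbad$0
  rot[2] = b11dc00ddc1b1bbad$0a
  rot[3] = 11dc00ddc1b1bbad$0ab
  rot[4] = 1dc00ddc1b1bbad$0ab1
  rot[5] = dc00ddc1b1bbad$0ab11
  rot[6] = c00ddc1b1bbad$0ab11d
  rot[7] = 00ddc1b1bbad$0ab11dc
  rot[8] = 0ddc1b1bbad$0ab11dc0
  rot[9] = ddc1b1bbad$0ab11dc00
  rot[10] = dc1b1bbad$0ab11dc00d
  rot[11] = c1b1bbad$0ab11dc00dd
  rot[12] = 1b1bbad$0ab11dc00ddc
  rot[13] = b1bbad$0ab11dc00ddc1
  rot[14] = 1bbad$0ab11dc00ddc1b
  rot[15] = bbad$0ab11dc00ddc1b1
  rot[16] = bad$0ab11dc00ddc1b1b
  rot[17] = ad$0ab11dc00ddc1b1bb
  rot[18] = d$0ab11dc00ddc1b1bba
  rot[19] = $0ab11dc00ddc1b1bbad
Sorted (with $ < everything):
  sorted[0] = $0ab11dc00ddc1b1bbad  (last char: 'd')
  sorted[1] = 00ddc1b1bbad$0ab11dc  (last char: 'c')
  sorted[2] = 0ab11dc00ddc1b1bbad$  (last char: '$')
  sorted[3] = 0ddc1b1bbad$0ab11dc0  (last char: '0')
  sorted[4] = 11dc00ddc1b1bbad$0ab  (last char: 'b')
  sorted[5] = 1b1bbad$0ab11dc00ddc  (last char: 'c')
  sorted[6] = 1bbad$0ab11dc00ddc1b  (last char: 'b')
  sorted[7] = 1dc00ddc1b1bbad$0ab1  (last char: '1')
  sorted[8] = ab11dc00ddc1b1bbad$0  (last char: '0')
  sorted[9] = ad$0ab11dc00ddc1b1bb  (last char: 'b')
  sorted[10] = b11dc00ddc1b1bbad$0a  (last char: 'a')
  sorted[11] = b1bbad$0ab11dc00ddc1  (last char: '1')
  sorted[12] = bad$0ab11dc00ddc1b1b  (last char: 'b')
  sorted[13] = bbad$0ab11dc00ddc1b1  (last char: '1')
  sorted[14] = c00ddc1b1bbad$0ab11d  (last char: 'd')
  sorted[15] = c1b1bbad$0ab11dc00dd  (last char: 'd')
  sorted[16] = d$0ab11dc00ddc1b1bba  (last char: 'a')
  sorted[17] = dc00ddc1b1bbad$0ab11  (last char: '1')
  sorted[18] = dc1b1bbad$0ab11dc00d  (last char: 'd')
  sorted[19] = ddc1b1bbad$0ab11dc00  (last char: '0')
Last column: dc$0bcb10ba1b1dda1d0
Original string S is at sorted index 2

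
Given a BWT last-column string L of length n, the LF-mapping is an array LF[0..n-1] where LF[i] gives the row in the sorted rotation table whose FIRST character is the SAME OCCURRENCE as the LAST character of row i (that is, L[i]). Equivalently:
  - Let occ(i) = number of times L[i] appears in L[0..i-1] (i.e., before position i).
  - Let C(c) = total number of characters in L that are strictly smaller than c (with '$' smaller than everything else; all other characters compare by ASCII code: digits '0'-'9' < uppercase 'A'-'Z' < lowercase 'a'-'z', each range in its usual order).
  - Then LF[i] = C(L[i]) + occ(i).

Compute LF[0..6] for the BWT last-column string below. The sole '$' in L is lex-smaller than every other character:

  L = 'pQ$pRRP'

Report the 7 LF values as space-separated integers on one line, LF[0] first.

Char counts: '$':1, 'P':1, 'Q':1, 'R':2, 'p':2
C (first-col start): C('$')=0, C('P')=1, C('Q')=2, C('R')=3, C('p')=5
L[0]='p': occ=0, LF[0]=C('p')+0=5+0=5
L[1]='Q': occ=0, LF[1]=C('Q')+0=2+0=2
L[2]='$': occ=0, LF[2]=C('$')+0=0+0=0
L[3]='p': occ=1, LF[3]=C('p')+1=5+1=6
L[4]='R': occ=0, LF[4]=C('R')+0=3+0=3
L[5]='R': occ=1, LF[5]=C('R')+1=3+1=4
L[6]='P': occ=0, LF[6]=C('P')+0=1+0=1

Answer: 5 2 0 6 3 4 1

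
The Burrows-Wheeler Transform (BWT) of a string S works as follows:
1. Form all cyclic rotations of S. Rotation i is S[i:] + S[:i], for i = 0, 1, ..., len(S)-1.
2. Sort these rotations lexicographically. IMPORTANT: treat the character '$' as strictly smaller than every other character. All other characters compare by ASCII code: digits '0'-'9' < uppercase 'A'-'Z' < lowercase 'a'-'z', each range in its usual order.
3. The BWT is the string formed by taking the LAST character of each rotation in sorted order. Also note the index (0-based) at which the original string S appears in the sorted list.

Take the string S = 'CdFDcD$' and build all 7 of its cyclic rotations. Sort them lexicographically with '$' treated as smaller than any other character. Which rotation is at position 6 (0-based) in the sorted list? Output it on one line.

Answer: dFDcD$C

Derivation:
All 7 rotations (rotation i = S[i:]+S[:i]):
  rot[0] = CdFDcD$
  rot[1] = dFDcD$C
  rot[2] = FDcD$Cd
  rot[3] = DcD$CdF
  rot[4] = cD$CdFD
  rot[5] = D$CdFDc
  rot[6] = $CdFDcD
Sorted (with $ < everything):
  sorted[0] = $CdFDcD
  sorted[1] = CdFDcD$
  sorted[2] = D$CdFDc
  sorted[3] = DcD$CdF
  sorted[4] = FDcD$Cd
  sorted[5] = cD$CdFD
  sorted[6] = dFDcD$C
sorted[6] = dFDcD$C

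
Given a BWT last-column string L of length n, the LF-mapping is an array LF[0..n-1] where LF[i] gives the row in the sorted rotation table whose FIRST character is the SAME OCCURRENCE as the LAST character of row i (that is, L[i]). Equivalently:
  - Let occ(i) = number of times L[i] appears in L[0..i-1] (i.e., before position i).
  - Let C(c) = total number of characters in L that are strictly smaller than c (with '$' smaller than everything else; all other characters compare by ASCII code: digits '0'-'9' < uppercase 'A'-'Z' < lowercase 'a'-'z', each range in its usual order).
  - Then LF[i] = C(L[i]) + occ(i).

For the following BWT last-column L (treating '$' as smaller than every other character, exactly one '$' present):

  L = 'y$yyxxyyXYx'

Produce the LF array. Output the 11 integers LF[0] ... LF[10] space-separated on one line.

Answer: 6 0 7 8 3 4 9 10 1 2 5

Derivation:
Char counts: '$':1, 'X':1, 'Y':1, 'x':3, 'y':5
C (first-col start): C('$')=0, C('X')=1, C('Y')=2, C('x')=3, C('y')=6
L[0]='y': occ=0, LF[0]=C('y')+0=6+0=6
L[1]='$': occ=0, LF[1]=C('$')+0=0+0=0
L[2]='y': occ=1, LF[2]=C('y')+1=6+1=7
L[3]='y': occ=2, LF[3]=C('y')+2=6+2=8
L[4]='x': occ=0, LF[4]=C('x')+0=3+0=3
L[5]='x': occ=1, LF[5]=C('x')+1=3+1=4
L[6]='y': occ=3, LF[6]=C('y')+3=6+3=9
L[7]='y': occ=4, LF[7]=C('y')+4=6+4=10
L[8]='X': occ=0, LF[8]=C('X')+0=1+0=1
L[9]='Y': occ=0, LF[9]=C('Y')+0=2+0=2
L[10]='x': occ=2, LF[10]=C('x')+2=3+2=5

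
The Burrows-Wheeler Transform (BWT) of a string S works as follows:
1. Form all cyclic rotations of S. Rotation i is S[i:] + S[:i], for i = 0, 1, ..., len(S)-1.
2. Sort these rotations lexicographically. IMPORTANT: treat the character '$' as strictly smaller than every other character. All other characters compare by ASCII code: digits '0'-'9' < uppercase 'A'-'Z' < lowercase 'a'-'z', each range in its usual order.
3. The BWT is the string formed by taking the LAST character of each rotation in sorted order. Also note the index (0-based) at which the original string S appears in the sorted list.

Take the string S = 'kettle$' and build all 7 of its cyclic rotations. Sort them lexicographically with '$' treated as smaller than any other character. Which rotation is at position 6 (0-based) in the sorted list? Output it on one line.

All 7 rotations (rotation i = S[i:]+S[:i]):
  rot[0] = kettle$
  rot[1] = ettle$k
  rot[2] = ttle$ke
  rot[3] = tle$ket
  rot[4] = le$kett
  rot[5] = e$kettl
  rot[6] = $kettle
Sorted (with $ < everything):
  sorted[0] = $kettle
  sorted[1] = e$kettl
  sorted[2] = ettle$k
  sorted[3] = kettle$
  sorted[4] = le$kett
  sorted[5] = tle$ket
  sorted[6] = ttle$ke
sorted[6] = ttle$ke

Answer: ttle$ke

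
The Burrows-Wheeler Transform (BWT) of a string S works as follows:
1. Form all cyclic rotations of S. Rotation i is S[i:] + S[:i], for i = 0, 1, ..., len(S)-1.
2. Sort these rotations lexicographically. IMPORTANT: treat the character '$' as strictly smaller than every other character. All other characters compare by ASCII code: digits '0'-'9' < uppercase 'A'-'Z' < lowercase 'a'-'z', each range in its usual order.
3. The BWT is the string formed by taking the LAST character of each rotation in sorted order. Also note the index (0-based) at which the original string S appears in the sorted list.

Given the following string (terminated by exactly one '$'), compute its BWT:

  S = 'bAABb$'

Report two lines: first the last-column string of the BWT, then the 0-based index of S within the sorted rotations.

All 6 rotations (rotation i = S[i:]+S[:i]):
  rot[0] = bAABb$
  rot[1] = AABb$b
  rot[2] = ABb$bA
  rot[3] = Bb$bAA
  rot[4] = b$bAAB
  rot[5] = $bAABb
Sorted (with $ < everything):
  sorted[0] = $bAABb  (last char: 'b')
  sorted[1] = AABb$b  (last char: 'b')
  sorted[2] = ABb$bA  (last char: 'A')
  sorted[3] = Bb$bAA  (last char: 'A')
  sorted[4] = b$bAAB  (last char: 'B')
  sorted[5] = bAABb$  (last char: '$')
Last column: bbAAB$
Original string S is at sorted index 5

Answer: bbAAB$
5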